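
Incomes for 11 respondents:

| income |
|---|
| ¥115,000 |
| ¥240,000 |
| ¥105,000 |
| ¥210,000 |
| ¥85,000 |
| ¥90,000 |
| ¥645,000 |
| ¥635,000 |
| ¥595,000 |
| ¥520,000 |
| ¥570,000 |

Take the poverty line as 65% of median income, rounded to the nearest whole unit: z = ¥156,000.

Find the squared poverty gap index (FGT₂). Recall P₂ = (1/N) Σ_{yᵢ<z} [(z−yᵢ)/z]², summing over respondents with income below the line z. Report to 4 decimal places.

0.0511

Below z: ¥85,000, ¥90,000, ¥105,000, ¥115,000 (q = 4 of N = 11).
Normalized shortfalls: (156000−85000)/156000 = 0.4551; (156000−90000)/156000 = 0.4231; (156000−105000)/156000 = 0.3269; (156000−115000)/156000 = 0.2628.
Squared: 0.2071; 0.1790; 0.1069; 0.0691.
Sum = 0.562089; P₂ = 0.562089 / 11 = 0.0511.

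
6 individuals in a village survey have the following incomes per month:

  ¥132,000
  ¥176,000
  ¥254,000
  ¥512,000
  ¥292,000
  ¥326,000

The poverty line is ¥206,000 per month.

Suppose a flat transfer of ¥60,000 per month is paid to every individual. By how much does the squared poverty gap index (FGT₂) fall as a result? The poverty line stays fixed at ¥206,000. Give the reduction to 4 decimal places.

Before: below the line — ¥132,000, ¥176,000; squared poverty gap index (FGT₂) = 0.025042.
After the ¥60,000 transfer: below the line — ¥192,000; squared poverty gap index (FGT₂) = 0.000770.
Reduction = 0.025042 − 0.000770 = 0.0243.

0.0243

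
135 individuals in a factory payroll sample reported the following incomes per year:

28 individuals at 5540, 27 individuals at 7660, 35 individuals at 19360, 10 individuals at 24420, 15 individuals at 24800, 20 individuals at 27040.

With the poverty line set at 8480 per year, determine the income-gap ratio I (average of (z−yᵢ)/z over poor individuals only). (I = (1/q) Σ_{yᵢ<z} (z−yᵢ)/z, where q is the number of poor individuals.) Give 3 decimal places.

Incomes under z: 28×5540, 27×7660 (q = 55 of N = 135).
Relative gaps: 0.3467 (×28), 0.0967 (×27); sum = 12.318396.
The income-gap ratio divides by q (the poor only): 12.318396 / 55 = 0.224.

0.224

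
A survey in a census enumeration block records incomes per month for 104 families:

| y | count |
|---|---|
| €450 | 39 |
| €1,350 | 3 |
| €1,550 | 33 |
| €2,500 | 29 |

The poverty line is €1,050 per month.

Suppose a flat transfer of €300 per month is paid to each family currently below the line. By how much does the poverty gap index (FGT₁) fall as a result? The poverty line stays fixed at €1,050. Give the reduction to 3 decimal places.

Before: below the line — 39×€450; poverty gap index (FGT₁) = 0.21429.
After the €300 transfer: below the line — 39×€750; poverty gap index (FGT₁) = 0.10714.
Reduction = 0.21429 − 0.10714 = 0.107.

0.107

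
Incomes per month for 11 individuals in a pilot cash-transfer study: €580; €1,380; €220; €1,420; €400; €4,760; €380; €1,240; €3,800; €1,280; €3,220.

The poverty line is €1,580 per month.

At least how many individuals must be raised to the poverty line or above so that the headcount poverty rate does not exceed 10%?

7

Currently q = 8 of N = 11 are below the line (H = 0.727).
A headcount ratio of at most 10% allows at most ⌊0.10 × 11⌋ = 1 poor individuals.
So at least 8 − 1 = 7 must be lifted.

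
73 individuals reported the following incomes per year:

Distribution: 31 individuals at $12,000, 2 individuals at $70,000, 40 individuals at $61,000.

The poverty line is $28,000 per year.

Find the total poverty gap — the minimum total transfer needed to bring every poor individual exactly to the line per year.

Below the line: 31×$12,000 (q = 31 of N = 73).
Individual gaps: 31×(28000−12000) = 496000.
Aggregate gap = $496,000.

$496,000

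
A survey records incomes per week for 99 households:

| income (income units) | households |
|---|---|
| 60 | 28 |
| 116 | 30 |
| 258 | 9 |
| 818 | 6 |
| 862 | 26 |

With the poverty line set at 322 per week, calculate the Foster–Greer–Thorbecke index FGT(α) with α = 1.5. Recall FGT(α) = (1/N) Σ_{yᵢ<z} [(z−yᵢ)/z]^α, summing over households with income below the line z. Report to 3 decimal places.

Incomes under z: 28×60, 30×116, 9×258 (q = 67 of N = 99).
Shortfall ratios: (322−60)/322 = 0.8137 (×28); (322−116)/322 = 0.6398 (×30); (322−258)/322 = 0.1988 (×9).
Raised to α = 1.5: 0.73395 (×28); 0.51170 (×30); 0.08861 (×9).
Sum = 36.699231; FGT(1.5) = 36.699231 / 99 = 0.371.

0.371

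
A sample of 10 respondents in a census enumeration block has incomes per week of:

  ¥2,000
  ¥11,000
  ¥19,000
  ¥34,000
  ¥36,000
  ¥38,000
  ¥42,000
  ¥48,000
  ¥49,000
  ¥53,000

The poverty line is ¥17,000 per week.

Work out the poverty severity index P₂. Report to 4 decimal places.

Poor units: ¥2,000, ¥11,000 (q = 2 of N = 10).
Shortfall ratios: (17000−2000)/17000 = 0.8824; (17000−11000)/17000 = 0.3529.
Squared: 0.7785; 0.1246.
Sum = 0.903114; P₂ = 0.903114 / 10 = 0.0903.

0.0903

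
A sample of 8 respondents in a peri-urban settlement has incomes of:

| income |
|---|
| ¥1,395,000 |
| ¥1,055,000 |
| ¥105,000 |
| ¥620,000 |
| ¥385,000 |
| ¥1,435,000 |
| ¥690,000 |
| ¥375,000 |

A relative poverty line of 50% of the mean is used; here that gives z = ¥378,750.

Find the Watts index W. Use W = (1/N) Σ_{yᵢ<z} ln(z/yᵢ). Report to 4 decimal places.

0.1616

Incomes under z: ¥105,000, ¥375,000 (q = 2 of N = 8).
Log gaps: ln(378750/105000) = 1.2829; ln(378750/375000) = 0.0100.
W = 1.292866 / 8 = 0.1616.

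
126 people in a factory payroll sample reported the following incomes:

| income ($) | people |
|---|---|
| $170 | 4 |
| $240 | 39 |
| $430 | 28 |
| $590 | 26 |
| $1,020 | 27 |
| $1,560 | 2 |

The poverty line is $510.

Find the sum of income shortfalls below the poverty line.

$14,130

Below the line: 4×$170, 39×$240, 28×$430 (q = 71 of N = 126).
Individual gaps: 4×(510−170) = 1360; 39×(510−240) = 10530; 28×(510−430) = 2240.
Aggregate gap = $14,130.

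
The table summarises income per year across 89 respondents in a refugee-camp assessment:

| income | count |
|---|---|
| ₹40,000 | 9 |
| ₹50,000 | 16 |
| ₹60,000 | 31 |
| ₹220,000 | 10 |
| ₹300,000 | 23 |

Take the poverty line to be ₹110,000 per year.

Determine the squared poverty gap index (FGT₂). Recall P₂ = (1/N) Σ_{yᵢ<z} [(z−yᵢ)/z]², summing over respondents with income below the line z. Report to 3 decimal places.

Below the line: 9×₹40,000, 16×₹50,000, 31×₹60,000 (q = 56 of N = 89).
Relative gaps: (110000−40000)/110000 = 0.6364 (×9); (110000−50000)/110000 = 0.5455 (×16); (110000−60000)/110000 = 0.4545 (×31).
Squared: 0.4050 (×9); 0.2975 (×16); 0.2066 (×31).
Sum = 14.809917; P₂ = 14.809917 / 89 = 0.166.

0.166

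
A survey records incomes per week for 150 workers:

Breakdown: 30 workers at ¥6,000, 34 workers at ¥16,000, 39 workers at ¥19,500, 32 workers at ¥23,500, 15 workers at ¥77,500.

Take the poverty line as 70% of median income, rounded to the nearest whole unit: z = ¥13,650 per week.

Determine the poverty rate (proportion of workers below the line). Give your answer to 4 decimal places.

0.2000

30 of the 150 workers have income below ¥13,650.
H = 30/150 = 0.2000.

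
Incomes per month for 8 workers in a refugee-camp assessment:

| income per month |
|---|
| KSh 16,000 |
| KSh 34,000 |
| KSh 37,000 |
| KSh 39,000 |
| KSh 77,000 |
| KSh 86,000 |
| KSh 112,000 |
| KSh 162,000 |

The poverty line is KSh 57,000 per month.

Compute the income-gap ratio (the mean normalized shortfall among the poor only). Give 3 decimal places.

Below the line: KSh 16,000, KSh 34,000, KSh 37,000, KSh 39,000 (q = 4 of N = 8).
Shortfall ratios (z−y)/z: 0.7193, 0.4035, 0.3509, 0.3158; sum = 1.789474.
The income-gap ratio divides by q (the poor only): 1.789474 / 4 = 0.447.

0.447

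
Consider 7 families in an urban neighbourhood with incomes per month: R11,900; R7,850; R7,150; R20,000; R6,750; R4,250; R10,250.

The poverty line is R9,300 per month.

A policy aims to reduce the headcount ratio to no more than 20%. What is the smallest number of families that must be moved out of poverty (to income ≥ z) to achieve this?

4 of the 7 families are poor, so H = 4/7 = 0.571.
A headcount ratio of at most 20% allows at most ⌊0.20 × 7⌋ = 1 poor families.
So at least 4 − 1 = 3 must be lifted.

3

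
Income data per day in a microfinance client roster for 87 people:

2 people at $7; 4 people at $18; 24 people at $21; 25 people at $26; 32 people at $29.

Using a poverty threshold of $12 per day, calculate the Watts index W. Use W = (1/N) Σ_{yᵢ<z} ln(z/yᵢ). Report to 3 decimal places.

Incomes under z: 2×$7 (q = 2 of N = 87).
ln(z/y) terms: ln(12/7) = 0.5390 (×2).
W = 1.077993 / 87 = 0.012.

0.012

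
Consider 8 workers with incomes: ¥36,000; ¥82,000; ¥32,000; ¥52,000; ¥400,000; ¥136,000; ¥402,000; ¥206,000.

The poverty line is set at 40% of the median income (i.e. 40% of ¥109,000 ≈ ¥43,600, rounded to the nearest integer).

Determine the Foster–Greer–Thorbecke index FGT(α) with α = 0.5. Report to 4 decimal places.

0.1167

Below z: ¥32,000, ¥36,000 (q = 2 of N = 8).
Gap ratios (z−y)/z: (43600−32000)/43600 = 0.2661; (43600−36000)/43600 = 0.1743.
Raised to α = 0.5: 0.51581; 0.41751.
Sum = 0.933312; FGT(0.5) = 0.933312 / 8 = 0.1167.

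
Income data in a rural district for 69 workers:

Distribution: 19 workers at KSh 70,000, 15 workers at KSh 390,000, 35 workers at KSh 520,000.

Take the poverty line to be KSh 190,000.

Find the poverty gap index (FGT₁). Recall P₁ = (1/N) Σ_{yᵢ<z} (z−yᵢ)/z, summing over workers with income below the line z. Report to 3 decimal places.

Poor units: 19×KSh 70,000 (q = 19 of N = 69).
Relative gaps: (190000−70000)/190000 = 0.6316 (×19).
Σ = 12.000000. Dividing by the full population N = 69 gives P₁ = 0.174.

0.174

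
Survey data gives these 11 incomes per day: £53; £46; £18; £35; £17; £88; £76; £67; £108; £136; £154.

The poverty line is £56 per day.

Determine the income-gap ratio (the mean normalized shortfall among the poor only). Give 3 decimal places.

0.396

Below the line: £17, £18, £35, £46, £53 (q = 5 of N = 11).
Relative gaps: 0.6964, 0.6786, 0.3750, 0.1786, 0.0536; sum = 1.982143.
The income-gap ratio divides by q (the poor only): 1.982143 / 5 = 0.396.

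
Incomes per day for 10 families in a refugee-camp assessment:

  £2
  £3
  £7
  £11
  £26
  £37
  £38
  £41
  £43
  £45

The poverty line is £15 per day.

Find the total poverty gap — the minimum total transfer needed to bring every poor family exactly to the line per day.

Below the line: £2, £3, £7, £11 (q = 4 of N = 10).
Individual gaps: 15−2 = 13; 15−3 = 12; 15−7 = 8; 15−11 = 4.
Aggregate gap = £37.

£37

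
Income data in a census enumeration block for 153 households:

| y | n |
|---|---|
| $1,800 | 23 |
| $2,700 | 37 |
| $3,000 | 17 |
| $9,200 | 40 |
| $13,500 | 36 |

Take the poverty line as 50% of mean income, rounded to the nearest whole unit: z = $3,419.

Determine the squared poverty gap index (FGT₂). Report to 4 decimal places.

Incomes under z: 23×$1,800, 37×$2,700, 17×$3,000 (q = 77 of N = 153).
Relative gaps: (3419−1800)/3419 = 0.4735 (×23); (3419−2700)/3419 = 0.2103 (×37); (3419−3000)/3419 = 0.1226 (×17).
Squared: 0.2242 (×23); 0.0442 (×37); 0.0150 (×17).
Sum = 7.048921; P₂ = 7.048921 / 153 = 0.0461.

0.0461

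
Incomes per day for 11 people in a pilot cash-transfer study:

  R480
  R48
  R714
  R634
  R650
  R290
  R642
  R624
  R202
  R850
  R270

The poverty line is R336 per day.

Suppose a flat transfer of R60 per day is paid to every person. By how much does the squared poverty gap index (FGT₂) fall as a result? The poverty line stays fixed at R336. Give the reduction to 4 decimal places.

Before: below the line — R48, R202, R270, R290; squared poverty gap index (FGT₂) = 0.086461.
After the R60 transfer: below the line — R108, R262, R330; squared poverty gap index (FGT₂) = 0.046298.
Reduction = 0.086461 − 0.046298 = 0.0402.

0.0402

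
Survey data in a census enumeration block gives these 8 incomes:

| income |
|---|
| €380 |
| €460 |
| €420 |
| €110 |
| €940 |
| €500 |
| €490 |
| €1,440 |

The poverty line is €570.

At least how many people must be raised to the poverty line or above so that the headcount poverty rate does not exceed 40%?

6 of the 8 people are poor, so H = 6/8 = 0.750.
A headcount ratio of at most 40% allows at most ⌊0.40 × 8⌋ = 3 poor people.
So at least 6 − 3 = 3 must be lifted.

3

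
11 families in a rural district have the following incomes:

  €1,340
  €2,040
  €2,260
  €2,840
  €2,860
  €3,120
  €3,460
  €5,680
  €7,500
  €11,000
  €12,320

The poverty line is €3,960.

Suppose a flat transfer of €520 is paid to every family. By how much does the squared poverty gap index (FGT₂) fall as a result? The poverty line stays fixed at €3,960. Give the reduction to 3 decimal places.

Before: below the line — €1,340, €2,040, €2,260, €2,840, €2,860, €3,120, €3,460; squared poverty gap index (FGT₂) = 0.09775.
After the €520 transfer: below the line — €1,860, €2,560, €2,780, €3,360, €3,380, €3,640; squared poverty gap index (FGT₂) = 0.04963.
Reduction = 0.09775 − 0.04963 = 0.048.

0.048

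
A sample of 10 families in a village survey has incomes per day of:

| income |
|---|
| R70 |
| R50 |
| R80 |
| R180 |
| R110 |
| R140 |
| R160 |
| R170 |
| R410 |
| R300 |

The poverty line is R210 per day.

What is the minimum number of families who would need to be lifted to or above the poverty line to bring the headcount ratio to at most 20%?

6

Currently q = 8 of N = 10 are below the line (H = 0.800).
A headcount ratio of at most 20% allows at most ⌊0.20 × 10⌋ = 2 poor families.
So at least 8 − 2 = 6 must be lifted.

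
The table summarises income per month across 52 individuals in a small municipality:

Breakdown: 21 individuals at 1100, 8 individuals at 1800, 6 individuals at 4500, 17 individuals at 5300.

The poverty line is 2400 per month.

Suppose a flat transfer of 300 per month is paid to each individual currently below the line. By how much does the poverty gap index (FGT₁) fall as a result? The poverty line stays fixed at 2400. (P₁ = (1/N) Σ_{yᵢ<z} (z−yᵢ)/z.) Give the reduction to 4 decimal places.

0.0697

Before: below the line — 21×1100, 8×1800; poverty gap index (FGT₁) = 0.257212.
After the 300 transfer: below the line — 21×1400, 8×2100; poverty gap index (FGT₁) = 0.187500.
Reduction = 0.257212 − 0.187500 = 0.0697.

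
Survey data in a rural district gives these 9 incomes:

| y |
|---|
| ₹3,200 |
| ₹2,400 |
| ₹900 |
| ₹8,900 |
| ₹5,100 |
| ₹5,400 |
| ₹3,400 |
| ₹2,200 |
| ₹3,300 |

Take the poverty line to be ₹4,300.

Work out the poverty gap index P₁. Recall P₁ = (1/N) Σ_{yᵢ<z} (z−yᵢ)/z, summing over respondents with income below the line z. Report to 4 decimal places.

Incomes under z: ₹900, ₹2,200, ₹2,400, ₹3,200, ₹3,300, ₹3,400 (q = 6 of N = 9).
Shortfall ratios: (4300−900)/4300 = 0.7907; (4300−2200)/4300 = 0.4884; (4300−2400)/4300 = 0.4419; (4300−3200)/4300 = 0.2558; (4300−3300)/4300 = 0.2326; (4300−3400)/4300 = 0.2093.
Sum of shortfalls = 2.418605; P₁ averages over all N: 2.418605 / 9 = 0.2687.

0.2687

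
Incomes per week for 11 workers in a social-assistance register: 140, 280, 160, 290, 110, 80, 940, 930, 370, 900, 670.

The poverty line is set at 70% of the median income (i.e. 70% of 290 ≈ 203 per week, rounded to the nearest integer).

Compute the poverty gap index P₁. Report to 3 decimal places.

0.144

Poor units: 80, 110, 140, 160 (q = 4 of N = 11).
Relative gaps: (203−80)/203 = 0.6059; (203−110)/203 = 0.4581; (203−140)/203 = 0.3103; (203−160)/203 = 0.2118.
Sum of shortfalls = 1.586207; P₁ averages over all N: 1.586207 / 11 = 0.144.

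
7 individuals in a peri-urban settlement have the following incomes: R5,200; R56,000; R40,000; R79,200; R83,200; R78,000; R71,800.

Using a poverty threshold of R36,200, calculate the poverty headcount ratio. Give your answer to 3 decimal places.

0.143

1 of the 7 individuals have income below R36,200.
H = 1/7 = 0.143.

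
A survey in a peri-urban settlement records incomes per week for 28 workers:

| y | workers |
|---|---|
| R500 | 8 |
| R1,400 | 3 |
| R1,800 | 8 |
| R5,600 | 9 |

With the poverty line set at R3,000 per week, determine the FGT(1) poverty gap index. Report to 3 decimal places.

Incomes under z: 8×R500, 3×R1,400, 8×R1,800 (q = 19 of N = 28).
Normalized shortfalls: (3000−500)/3000 = 0.8333 (×8); (3000−1400)/3000 = 0.5333 (×3); (3000−1800)/3000 = 0.4000 (×8).
Σ = 11.466667. Dividing by the full population N = 28 gives P₁ = 0.410.

0.410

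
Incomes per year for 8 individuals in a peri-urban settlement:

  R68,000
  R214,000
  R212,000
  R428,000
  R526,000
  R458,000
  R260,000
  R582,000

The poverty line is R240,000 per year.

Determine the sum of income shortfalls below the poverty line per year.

R226,000

Below the line: R68,000, R212,000, R214,000 (q = 3 of N = 8).
Individual gaps: 240000−68000 = 172000; 240000−212000 = 28000; 240000−214000 = 26000.
Aggregate gap = R226,000.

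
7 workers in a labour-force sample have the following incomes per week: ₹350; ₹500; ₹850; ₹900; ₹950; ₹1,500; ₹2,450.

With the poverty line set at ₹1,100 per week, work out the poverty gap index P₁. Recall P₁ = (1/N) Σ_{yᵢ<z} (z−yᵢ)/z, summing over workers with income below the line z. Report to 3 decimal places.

Below the line: ₹350, ₹500, ₹850, ₹900, ₹950 (q = 5 of N = 7).
Normalized shortfalls: (1100−350)/1100 = 0.6818; (1100−500)/1100 = 0.5455; (1100−850)/1100 = 0.2273; (1100−900)/1100 = 0.1818; (1100−950)/1100 = 0.1364.
Σ = 1.772727. Dividing by the full population N = 7 gives P₁ = 0.253.

0.253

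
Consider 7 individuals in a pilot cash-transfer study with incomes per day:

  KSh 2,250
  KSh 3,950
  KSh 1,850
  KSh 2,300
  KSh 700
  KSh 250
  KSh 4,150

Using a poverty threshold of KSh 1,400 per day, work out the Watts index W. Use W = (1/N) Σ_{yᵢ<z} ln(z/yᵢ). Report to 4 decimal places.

Poor units: KSh 250, KSh 700 (q = 2 of N = 7).
ln(z/y) terms: ln(1400/250) = 1.7228; ln(1400/700) = 0.6931.
W = 2.415914 / 7 = 0.3451.

0.3451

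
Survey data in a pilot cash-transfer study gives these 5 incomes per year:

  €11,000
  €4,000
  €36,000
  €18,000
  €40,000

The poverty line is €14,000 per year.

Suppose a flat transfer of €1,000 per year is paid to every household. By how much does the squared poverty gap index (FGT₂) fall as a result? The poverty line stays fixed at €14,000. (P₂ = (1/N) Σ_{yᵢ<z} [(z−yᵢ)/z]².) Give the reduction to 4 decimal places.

Before: below the line — €4,000, €11,000; squared poverty gap index (FGT₂) = 0.111224.
After the €1,000 transfer: below the line — €5,000, €12,000; squared poverty gap index (FGT₂) = 0.086735.
Reduction = 0.111224 − 0.086735 = 0.0245.

0.0245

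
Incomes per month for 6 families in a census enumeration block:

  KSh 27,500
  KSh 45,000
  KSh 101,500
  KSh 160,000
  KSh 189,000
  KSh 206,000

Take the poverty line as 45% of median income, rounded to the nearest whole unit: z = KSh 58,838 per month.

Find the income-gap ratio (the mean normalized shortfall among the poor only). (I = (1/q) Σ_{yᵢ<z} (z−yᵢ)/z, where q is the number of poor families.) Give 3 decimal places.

Below z: KSh 27,500, KSh 45,000 (q = 2 of N = 6).
Shortfall ratios (z−y)/z: 0.5326, 0.2352; sum = 0.767803.
The income-gap ratio divides by q (the poor only): 0.767803 / 2 = 0.384.

0.384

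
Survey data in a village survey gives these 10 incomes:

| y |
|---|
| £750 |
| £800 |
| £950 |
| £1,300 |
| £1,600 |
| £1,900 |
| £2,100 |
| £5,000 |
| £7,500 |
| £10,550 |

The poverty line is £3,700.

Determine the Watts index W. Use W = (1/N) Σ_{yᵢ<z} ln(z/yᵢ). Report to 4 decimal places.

Below z: £750, £800, £950, £1,300, £1,600, £1,900, £2,100 (q = 7 of N = 10).
Log gaps: ln(3700/750) = 1.5960; ln(3700/800) = 1.5315; ln(3700/950) = 1.3596; ln(3700/1300) = 1.0460; ln(3700/1600) = 0.8383; ln(3700/1900) = 0.6665; ln(3700/2100) = 0.5664.
W = 7.604290 / 10 = 0.7604.

0.7604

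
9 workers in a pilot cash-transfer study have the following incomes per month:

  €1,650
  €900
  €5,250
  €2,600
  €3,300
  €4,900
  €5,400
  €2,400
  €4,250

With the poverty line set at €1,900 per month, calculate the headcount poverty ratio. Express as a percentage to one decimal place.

22.2%

2 of the 9 workers have income below €1,900.
H = 2/9 = 22.2%.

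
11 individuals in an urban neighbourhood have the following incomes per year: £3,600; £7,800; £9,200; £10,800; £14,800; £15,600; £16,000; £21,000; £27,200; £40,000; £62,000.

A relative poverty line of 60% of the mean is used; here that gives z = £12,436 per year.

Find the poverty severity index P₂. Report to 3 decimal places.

Incomes under z: £3,600, £7,800, £9,200, £10,800 (q = 4 of N = 11).
Shortfall ratios: (12436−3600)/12436 = 0.7105; (12436−7800)/12436 = 0.3728; (12436−9200)/12436 = 0.2602; (12436−10800)/12436 = 0.1316.
Squared: 0.5048; 0.1390; 0.0677; 0.0173.
Sum = 0.728824; P₂ = 0.728824 / 11 = 0.066.

0.066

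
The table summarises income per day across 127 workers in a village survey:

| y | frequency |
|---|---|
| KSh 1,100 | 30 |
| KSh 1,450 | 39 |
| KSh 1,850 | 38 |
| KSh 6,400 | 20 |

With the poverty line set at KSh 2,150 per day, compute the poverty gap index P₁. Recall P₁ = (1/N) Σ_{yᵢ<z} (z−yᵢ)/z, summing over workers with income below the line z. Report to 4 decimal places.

Incomes under z: 30×KSh 1,100, 39×KSh 1,450, 38×KSh 1,850 (q = 107 of N = 127).
Shortfall ratios: (2150−1100)/2150 = 0.4884 (×30); (2150−1450)/2150 = 0.3256 (×39); (2150−1850)/2150 = 0.1395 (×38).
Sum of shortfalls = 32.651163; P₁ averages over all N: 32.651163 / 127 = 0.2571.

0.2571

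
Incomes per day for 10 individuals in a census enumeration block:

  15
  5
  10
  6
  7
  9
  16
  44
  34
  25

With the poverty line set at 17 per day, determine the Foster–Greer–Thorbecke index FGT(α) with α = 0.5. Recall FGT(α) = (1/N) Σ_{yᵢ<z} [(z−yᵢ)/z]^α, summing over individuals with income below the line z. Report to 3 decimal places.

0.432

Incomes under z: 5, 6, 7, 9, 10, 15, 16 (q = 7 of N = 10).
Normalized shortfalls: (17−5)/17 = 0.7059; (17−6)/17 = 0.6471; (17−7)/17 = 0.5882; (17−9)/17 = 0.4706; (17−10)/17 = 0.4118; (17−15)/17 = 0.1176; (17−16)/17 = 0.0588.
Raised to α = 0.5: 0.84017; 0.80440; 0.76696; 0.68599; 0.64169; 0.34300; 0.24254.
Sum = 4.324749; FGT(0.5) = 4.324749 / 10 = 0.432.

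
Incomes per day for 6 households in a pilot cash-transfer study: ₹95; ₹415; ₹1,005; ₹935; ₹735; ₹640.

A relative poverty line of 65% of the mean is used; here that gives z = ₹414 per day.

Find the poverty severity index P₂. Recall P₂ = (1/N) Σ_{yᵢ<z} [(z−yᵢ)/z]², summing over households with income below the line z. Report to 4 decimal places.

0.0990

Below z: ₹95 (q = 1 of N = 6).
Normalized shortfalls: (414−95)/414 = 0.7705.
Squared: 0.5937.
Sum = 0.593719; P₂ = 0.593719 / 6 = 0.0990.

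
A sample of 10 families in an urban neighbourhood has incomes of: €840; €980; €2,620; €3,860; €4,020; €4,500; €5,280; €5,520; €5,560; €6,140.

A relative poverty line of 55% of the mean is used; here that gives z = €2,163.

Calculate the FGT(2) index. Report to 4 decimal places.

0.0673

Below the line: €840, €980 (q = 2 of N = 10).
Shortfall ratios: (2163−840)/2163 = 0.6117; (2163−980)/2163 = 0.5469.
Squared: 0.3741; 0.2991.
Sum = 0.673244; P₂ = 0.673244 / 10 = 0.0673.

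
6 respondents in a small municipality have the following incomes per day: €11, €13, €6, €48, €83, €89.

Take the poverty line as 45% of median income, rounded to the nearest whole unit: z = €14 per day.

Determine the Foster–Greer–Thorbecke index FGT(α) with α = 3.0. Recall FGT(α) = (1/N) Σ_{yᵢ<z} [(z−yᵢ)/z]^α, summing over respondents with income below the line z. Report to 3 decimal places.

Incomes under z: €6, €11, €13 (q = 3 of N = 6).
Shortfall ratios: (14−6)/14 = 0.5714; (14−11)/14 = 0.2143; (14−13)/14 = 0.0714.
Raised to α = 3.0: 0.18659; 0.00984; 0.00036.
Sum = 0.196793; FGT(3.0) = 0.196793 / 6 = 0.033.

0.033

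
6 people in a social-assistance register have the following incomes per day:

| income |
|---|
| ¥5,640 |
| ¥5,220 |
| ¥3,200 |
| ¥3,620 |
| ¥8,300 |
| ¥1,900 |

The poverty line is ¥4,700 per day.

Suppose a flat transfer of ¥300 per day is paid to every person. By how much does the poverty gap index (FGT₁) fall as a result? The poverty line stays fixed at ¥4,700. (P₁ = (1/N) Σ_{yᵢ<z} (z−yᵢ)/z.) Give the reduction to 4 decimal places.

0.0319

Before: below the line — ¥1,900, ¥3,200, ¥3,620; poverty gap index (FGT₁) = 0.190780.
After the ¥300 transfer: below the line — ¥2,200, ¥3,500, ¥3,920; poverty gap index (FGT₁) = 0.158865.
Reduction = 0.190780 − 0.158865 = 0.0319.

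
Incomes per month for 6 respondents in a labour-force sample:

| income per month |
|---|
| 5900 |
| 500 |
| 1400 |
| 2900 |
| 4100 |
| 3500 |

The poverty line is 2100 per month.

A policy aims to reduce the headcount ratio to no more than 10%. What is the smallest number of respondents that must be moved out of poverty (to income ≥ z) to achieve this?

2

2 of the 6 respondents are poor, so H = 2/6 = 0.333.
A headcount ratio of at most 10% allows at most ⌊0.10 × 6⌋ = 0 poor respondents.
So at least 2 − 0 = 2 must be lifted.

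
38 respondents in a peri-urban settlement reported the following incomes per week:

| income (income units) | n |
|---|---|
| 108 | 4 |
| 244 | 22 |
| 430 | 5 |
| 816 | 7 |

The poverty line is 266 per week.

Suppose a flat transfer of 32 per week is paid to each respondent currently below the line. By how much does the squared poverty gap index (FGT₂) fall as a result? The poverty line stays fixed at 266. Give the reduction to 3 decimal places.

Before: below the line — 4×108, 22×244; squared poverty gap index (FGT₂) = 0.04110.
After the 32 transfer: below the line — 4×140; squared poverty gap index (FGT₂) = 0.02362.
Reduction = 0.04110 − 0.02362 = 0.017.

0.017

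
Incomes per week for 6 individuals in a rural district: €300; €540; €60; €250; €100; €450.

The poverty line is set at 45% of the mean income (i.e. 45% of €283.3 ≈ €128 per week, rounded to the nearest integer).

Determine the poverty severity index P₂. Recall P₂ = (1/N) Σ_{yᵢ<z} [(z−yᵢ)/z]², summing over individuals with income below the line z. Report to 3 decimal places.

0.055

Below the line: €60, €100 (q = 2 of N = 6).
Relative gaps: (128−60)/128 = 0.5312; (128−100)/128 = 0.2188.
Squared: 0.2822; 0.0479.
Sum = 0.330078; P₂ = 0.330078 / 6 = 0.055.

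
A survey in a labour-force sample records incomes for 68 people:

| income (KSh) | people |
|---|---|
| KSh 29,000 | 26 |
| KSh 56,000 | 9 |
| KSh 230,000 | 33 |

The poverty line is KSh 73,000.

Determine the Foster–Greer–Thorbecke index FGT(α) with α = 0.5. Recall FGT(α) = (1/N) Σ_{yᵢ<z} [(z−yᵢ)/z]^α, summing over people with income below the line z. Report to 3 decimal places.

0.361

Poor units: 26×KSh 29,000, 9×KSh 56,000 (q = 35 of N = 68).
Relative gaps: (73000−29000)/73000 = 0.6027 (×26); (73000−56000)/73000 = 0.2329 (×9).
Raised to α = 0.5: 0.77636 (×26); 0.48257 (×9).
Sum = 24.528599; FGT(0.5) = 24.528599 / 68 = 0.361.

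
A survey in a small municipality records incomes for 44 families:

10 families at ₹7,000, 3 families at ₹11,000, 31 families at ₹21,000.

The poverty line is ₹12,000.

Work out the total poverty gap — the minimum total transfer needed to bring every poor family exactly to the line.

Incomes under z: 10×₹7,000, 3×₹11,000 (q = 13 of N = 44).
Individual gaps: 10×(12000−7000) = 50000; 3×(12000−11000) = 3000.
Aggregate gap = ₹53,000.

₹53,000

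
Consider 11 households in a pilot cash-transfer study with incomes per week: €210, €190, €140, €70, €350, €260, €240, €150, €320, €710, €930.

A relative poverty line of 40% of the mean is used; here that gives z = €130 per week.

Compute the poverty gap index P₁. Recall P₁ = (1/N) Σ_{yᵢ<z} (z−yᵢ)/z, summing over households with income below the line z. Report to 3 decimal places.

0.042

Below z: €70 (q = 1 of N = 11).
Normalized shortfalls: (130−70)/130 = 0.4615.
Sum of shortfalls = 0.461538; P₁ averages over all N: 0.461538 / 11 = 0.042.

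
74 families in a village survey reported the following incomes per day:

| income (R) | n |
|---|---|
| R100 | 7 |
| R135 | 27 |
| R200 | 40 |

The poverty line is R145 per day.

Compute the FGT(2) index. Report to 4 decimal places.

0.0108

Below the line: 7×R100, 27×R135 (q = 34 of N = 74).
Gap ratios (z−y)/z: (145−100)/145 = 0.3103 (×7); (145−135)/145 = 0.0690 (×27).
Squared: 0.0963 (×7); 0.0048 (×27).
Sum = 0.802616; P₂ = 0.802616 / 74 = 0.0108.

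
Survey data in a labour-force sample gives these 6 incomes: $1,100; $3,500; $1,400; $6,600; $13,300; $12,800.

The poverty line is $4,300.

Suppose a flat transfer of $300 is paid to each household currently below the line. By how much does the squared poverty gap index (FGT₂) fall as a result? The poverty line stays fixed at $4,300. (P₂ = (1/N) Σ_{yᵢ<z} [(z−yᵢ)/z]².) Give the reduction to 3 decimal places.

Before: below the line — $1,100, $1,400, $3,500; squared poverty gap index (FGT₂) = 0.17388.
After the $300 transfer: below the line — $1,400, $1,700, $3,800; squared poverty gap index (FGT₂) = 0.13899.
Reduction = 0.17388 − 0.13899 = 0.035.

0.035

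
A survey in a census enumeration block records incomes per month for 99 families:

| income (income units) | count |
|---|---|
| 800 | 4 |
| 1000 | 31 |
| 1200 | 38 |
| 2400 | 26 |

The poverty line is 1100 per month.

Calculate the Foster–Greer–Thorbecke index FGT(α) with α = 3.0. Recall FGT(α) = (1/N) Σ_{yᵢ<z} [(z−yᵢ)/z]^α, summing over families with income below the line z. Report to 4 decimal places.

0.0011

Below z: 4×800, 31×1000 (q = 35 of N = 99).
Normalized shortfalls: (1100−800)/1100 = 0.2727 (×4); (1100−1000)/1100 = 0.0909 (×31).
Raised to α = 3.0: 0.02029 (×4); 0.00075 (×31).
Sum = 0.104433; FGT(3.0) = 0.104433 / 99 = 0.0011.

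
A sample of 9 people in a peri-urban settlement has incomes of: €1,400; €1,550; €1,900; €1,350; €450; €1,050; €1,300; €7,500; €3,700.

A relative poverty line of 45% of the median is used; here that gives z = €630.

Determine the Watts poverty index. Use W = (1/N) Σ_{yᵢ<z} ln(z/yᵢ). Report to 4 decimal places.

Below the line: €450 (q = 1 of N = 9).
Log gaps: ln(630/450) = 0.3365.
W = 0.336472 / 9 = 0.0374.

0.0374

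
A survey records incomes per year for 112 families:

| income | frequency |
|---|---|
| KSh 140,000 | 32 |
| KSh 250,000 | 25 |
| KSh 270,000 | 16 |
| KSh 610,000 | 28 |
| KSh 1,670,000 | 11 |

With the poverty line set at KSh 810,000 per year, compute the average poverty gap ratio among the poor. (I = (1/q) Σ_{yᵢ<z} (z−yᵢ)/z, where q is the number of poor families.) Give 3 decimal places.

Incomes under z: 32×KSh 140,000, 25×KSh 250,000, 16×KSh 270,000, 28×KSh 610,000 (q = 101 of N = 112).
Relative gaps: 0.8272 (×32), 0.6914 (×25), 0.6667 (×16), 0.2469 (×28); sum = 61.333333.
The income-gap ratio divides by q (the poor only): 61.333333 / 101 = 0.607.

0.607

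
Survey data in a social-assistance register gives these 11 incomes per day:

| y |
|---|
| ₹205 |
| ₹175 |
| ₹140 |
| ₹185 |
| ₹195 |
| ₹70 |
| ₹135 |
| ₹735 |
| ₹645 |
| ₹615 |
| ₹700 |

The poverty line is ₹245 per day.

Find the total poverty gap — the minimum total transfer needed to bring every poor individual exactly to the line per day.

₹610

Incomes under z: ₹70, ₹135, ₹140, ₹175, ₹185, ₹195, ₹205 (q = 7 of N = 11).
Individual gaps: 245−70 = 175; 245−135 = 110; 245−140 = 105; 245−175 = 70; 245−185 = 60; 245−195 = 50; 245−205 = 40.
Aggregate gap = ₹610.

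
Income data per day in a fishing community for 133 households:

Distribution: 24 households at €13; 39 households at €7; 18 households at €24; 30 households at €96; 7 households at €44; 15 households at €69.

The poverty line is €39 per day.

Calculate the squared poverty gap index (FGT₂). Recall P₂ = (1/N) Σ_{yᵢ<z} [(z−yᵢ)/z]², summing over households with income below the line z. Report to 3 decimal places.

0.298

Below z: 39×€7, 24×€13, 18×€24 (q = 81 of N = 133).
Relative gaps: (39−7)/39 = 0.8205 (×39); (39−13)/39 = 0.6667 (×24); (39−24)/39 = 0.3846 (×18).
Squared: 0.6732 (×39); 0.4444 (×24); 0.1479 (×18).
Sum = 39.585799; P₂ = 39.585799 / 133 = 0.298.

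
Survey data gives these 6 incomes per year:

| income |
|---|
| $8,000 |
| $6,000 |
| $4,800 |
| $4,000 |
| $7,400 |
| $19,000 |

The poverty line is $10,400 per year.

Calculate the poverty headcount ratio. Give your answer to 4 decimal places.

0.8333

5 of the 6 workers have income below $10,400.
H = 5/6 = 0.8333.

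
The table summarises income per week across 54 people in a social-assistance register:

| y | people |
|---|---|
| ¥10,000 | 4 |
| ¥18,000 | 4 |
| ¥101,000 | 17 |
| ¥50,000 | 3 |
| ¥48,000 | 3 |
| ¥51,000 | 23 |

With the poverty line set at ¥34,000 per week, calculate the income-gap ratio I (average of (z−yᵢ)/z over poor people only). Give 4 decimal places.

0.5882

Poor units: 4×¥10,000, 4×¥18,000 (q = 8 of N = 54).
Shortfall ratios (z−y)/z: 0.7059 (×4), 0.4706 (×4); sum = 4.705882.
The income-gap ratio divides by q (the poor only): 4.705882 / 8 = 0.5882.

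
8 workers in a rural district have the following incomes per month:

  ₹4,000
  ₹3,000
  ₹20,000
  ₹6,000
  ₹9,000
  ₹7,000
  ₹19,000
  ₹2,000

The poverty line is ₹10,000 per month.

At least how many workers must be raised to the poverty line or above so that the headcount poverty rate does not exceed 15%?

5

Currently q = 6 of N = 8 are below the line (H = 0.750).
A headcount ratio of at most 15% allows at most ⌊0.15 × 8⌋ = 1 poor workers.
So at least 6 − 1 = 5 must be lifted.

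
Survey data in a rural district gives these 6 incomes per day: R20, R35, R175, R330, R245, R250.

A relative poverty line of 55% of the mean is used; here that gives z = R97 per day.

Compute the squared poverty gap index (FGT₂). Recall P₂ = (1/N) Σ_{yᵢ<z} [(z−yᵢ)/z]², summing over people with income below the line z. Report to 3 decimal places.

Poor units: R20, R35 (q = 2 of N = 6).
Shortfall ratios: (97−20)/97 = 0.7938; (97−35)/97 = 0.6392.
Squared: 0.6301; 0.4085.
Sum = 1.038686; P₂ = 1.038686 / 6 = 0.173.

0.173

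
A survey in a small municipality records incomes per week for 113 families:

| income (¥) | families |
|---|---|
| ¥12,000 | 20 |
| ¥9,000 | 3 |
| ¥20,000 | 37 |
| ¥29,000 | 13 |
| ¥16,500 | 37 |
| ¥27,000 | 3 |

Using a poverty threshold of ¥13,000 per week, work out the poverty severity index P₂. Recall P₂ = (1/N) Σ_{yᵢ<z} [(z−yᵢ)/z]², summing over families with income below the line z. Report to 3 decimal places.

Incomes under z: 3×¥9,000, 20×¥12,000 (q = 23 of N = 113).
Shortfall ratios: (13000−9000)/13000 = 0.3077 (×3); (13000−12000)/13000 = 0.0769 (×20).
Squared: 0.0947 (×3); 0.0059 (×20).
Sum = 0.402367; P₂ = 0.402367 / 113 = 0.004.

0.004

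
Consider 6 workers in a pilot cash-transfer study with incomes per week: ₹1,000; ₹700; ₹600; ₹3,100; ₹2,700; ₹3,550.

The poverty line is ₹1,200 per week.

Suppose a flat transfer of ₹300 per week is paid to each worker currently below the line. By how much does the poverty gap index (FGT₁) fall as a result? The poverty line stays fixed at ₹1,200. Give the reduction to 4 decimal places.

0.1111

Before: below the line — ₹600, ₹700, ₹1,000; poverty gap index (FGT₁) = 0.180556.
After the ₹300 transfer: below the line — ₹900, ₹1,000; poverty gap index (FGT₁) = 0.069444.
Reduction = 0.180556 − 0.069444 = 0.1111.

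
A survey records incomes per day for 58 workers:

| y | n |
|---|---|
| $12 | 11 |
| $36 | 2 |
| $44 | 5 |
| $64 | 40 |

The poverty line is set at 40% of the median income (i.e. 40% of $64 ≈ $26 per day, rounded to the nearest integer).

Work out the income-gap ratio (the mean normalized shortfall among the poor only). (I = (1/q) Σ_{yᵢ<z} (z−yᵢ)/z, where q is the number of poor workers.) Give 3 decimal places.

Below z: 11×$12 (q = 11 of N = 58).
Shortfall ratios (z−y)/z: 0.5385 (×11); sum = 5.923077.
I averages over the q = 11 poor units only: 5.923077 / 11 = 0.538.

0.538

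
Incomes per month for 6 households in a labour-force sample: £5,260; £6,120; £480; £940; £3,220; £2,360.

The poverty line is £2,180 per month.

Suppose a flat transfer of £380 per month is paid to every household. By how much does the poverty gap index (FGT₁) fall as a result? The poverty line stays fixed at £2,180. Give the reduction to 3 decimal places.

0.058

Before: below the line — £480, £940; poverty gap index (FGT₁) = 0.22477.
After the £380 transfer: below the line — £860, £1,320; poverty gap index (FGT₁) = 0.16667.
Reduction = 0.22477 − 0.16667 = 0.058.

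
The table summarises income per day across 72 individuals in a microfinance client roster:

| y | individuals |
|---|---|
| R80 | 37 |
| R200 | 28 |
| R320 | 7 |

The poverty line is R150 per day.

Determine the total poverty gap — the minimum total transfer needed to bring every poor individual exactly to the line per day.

Incomes under z: 37×R80 (q = 37 of N = 72).
Individual gaps: 37×(150−80) = 2590.
Aggregate gap = R2,590.

R2,590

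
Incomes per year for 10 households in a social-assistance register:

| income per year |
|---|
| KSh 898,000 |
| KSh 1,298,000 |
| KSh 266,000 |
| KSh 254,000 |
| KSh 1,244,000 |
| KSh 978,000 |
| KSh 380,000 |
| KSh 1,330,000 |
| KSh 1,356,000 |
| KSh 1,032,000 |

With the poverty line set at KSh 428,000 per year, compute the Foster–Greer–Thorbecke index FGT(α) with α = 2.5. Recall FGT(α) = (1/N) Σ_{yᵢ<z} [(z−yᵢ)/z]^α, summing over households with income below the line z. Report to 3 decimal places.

0.020

Below z: KSh 254,000, KSh 266,000, KSh 380,000 (q = 3 of N = 10).
Shortfall ratios: (428000−254000)/428000 = 0.4065; (428000−266000)/428000 = 0.3785; (428000−380000)/428000 = 0.1121.
Raised to α = 2.5: 0.10538; 0.08814; 0.00421.
Sum = 0.197734; FGT(2.5) = 0.197734 / 10 = 0.020.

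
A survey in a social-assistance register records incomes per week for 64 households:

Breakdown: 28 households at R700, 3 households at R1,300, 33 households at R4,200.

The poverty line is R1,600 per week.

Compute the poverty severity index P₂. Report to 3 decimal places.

0.140

Incomes under z: 28×R700, 3×R1,300 (q = 31 of N = 64).
Shortfall ratios: (1600−700)/1600 = 0.5625 (×28); (1600−1300)/1600 = 0.1875 (×3).
Squared: 0.3164 (×28); 0.0352 (×3).
Sum = 8.964844; P₂ = 8.964844 / 64 = 0.140.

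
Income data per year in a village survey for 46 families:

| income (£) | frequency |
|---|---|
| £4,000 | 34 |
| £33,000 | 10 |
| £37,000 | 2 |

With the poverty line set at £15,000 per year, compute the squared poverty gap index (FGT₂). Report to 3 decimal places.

0.397

Incomes under z: 34×£4,000 (q = 34 of N = 46).
Relative gaps: (15000−4000)/15000 = 0.7333 (×34).
Squared: 0.5378 (×34).
Sum = 18.284444; P₂ = 18.284444 / 46 = 0.397.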